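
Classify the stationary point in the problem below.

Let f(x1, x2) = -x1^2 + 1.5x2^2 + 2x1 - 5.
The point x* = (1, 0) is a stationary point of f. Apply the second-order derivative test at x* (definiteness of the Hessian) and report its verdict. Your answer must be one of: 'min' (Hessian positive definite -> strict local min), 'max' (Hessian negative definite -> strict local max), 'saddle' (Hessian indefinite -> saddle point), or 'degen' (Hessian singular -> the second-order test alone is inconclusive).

Compute the Hessian H = grad^2 f:
  H = [[-2, 0], [0, 3]]
Verify stationarity: grad f(x*) = H x* + g = (0, 0).
Eigenvalues of H: -2, 3.
Eigenvalues have mixed signs, so H is indefinite -> x* is a saddle point.

saddle


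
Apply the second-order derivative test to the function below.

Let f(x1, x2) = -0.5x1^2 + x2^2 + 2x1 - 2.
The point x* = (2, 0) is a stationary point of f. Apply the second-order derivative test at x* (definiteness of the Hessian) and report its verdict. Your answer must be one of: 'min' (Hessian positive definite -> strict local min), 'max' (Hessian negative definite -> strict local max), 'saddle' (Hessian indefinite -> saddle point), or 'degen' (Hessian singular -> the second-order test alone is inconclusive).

Compute the Hessian H = grad^2 f:
  H = [[-1, 0], [0, 2]]
Verify stationarity: grad f(x*) = H x* + g = (0, 0).
Eigenvalues of H: -1, 2.
Eigenvalues have mixed signs, so H is indefinite -> x* is a saddle point.

saddle


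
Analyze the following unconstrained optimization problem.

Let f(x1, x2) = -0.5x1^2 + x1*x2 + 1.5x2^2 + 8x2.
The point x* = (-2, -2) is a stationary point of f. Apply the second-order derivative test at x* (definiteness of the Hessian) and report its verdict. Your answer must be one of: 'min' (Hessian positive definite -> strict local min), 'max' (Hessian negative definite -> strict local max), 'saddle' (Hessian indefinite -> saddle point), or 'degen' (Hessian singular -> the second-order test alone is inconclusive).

Compute the Hessian H = grad^2 f:
  H = [[-1, 1], [1, 3]]
Verify stationarity: grad f(x*) = H x* + g = (0, 0).
Eigenvalues of H: -1.2361, 3.2361.
Eigenvalues have mixed signs, so H is indefinite -> x* is a saddle point.

saddle


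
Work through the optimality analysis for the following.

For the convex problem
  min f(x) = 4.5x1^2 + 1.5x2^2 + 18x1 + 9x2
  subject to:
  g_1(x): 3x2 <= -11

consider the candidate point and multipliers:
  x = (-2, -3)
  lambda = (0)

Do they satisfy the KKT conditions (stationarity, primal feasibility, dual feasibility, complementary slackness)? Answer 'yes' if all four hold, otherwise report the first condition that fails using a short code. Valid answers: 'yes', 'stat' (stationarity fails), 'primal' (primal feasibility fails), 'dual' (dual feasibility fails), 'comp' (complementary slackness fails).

Gradient of f: grad f(x) = Q x + c = (0, 0)
Constraint values g_i(x) = a_i^T x - b_i:
  g_1((-2, -3)) = 2
Stationarity residual: grad f(x) + sum_i lambda_i a_i = (0, 0)
  -> stationarity OK
Primal feasibility (all g_i <= 0): FAILS
Dual feasibility (all lambda_i >= 0): OK
Complementary slackness (lambda_i * g_i(x) = 0 for all i): OK

Verdict: the first failing condition is primal_feasibility -> primal.

primal


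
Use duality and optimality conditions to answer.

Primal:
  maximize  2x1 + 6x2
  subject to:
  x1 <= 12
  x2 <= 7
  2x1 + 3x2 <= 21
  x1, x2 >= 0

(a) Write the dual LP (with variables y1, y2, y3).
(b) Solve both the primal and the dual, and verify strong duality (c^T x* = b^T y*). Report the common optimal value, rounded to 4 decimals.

The standard primal-dual pair for 'max c^T x s.t. A x <= b, x >= 0' is:
  Dual:  min b^T y  s.t.  A^T y >= c,  y >= 0.

So the dual LP is:
  minimize  12y1 + 7y2 + 21y3
  subject to:
    y1 + 2y3 >= 2
    y2 + 3y3 >= 6
    y1, y2, y3 >= 0

Solving the primal: x* = (0, 7).
  primal value c^T x* = 42.
Solving the dual: y* = (0, 3, 1).
  dual value b^T y* = 42.
Strong duality: c^T x* = b^T y*. Confirmed.

42


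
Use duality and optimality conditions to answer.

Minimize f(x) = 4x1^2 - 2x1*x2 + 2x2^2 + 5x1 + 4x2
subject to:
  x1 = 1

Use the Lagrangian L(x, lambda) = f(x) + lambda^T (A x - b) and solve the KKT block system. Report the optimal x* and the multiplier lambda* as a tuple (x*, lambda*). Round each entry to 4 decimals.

Form the Lagrangian:
  L(x, lambda) = (1/2) x^T Q x + c^T x + lambda^T (A x - b)
Stationarity (grad_x L = 0): Q x + c + A^T lambda = 0.
Primal feasibility: A x = b.

This gives the KKT block system:
  [ Q   A^T ] [ x     ]   [-c ]
  [ A    0  ] [ lambda ] = [ b ]

Solving the linear system:
  x*      = (1, -0.5)
  lambda* = (-14)
  f(x*)   = 8.5

x* = (1, -0.5), lambda* = (-14)


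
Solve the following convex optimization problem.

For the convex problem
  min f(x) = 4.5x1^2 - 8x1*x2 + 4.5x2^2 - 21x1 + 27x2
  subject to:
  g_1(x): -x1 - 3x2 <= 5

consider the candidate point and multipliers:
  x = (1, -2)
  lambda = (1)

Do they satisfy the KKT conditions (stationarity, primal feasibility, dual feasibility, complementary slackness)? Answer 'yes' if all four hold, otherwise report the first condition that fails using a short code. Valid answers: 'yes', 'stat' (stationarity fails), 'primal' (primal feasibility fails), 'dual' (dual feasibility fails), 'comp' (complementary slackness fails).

Gradient of f: grad f(x) = Q x + c = (4, 1)
Constraint values g_i(x) = a_i^T x - b_i:
  g_1((1, -2)) = 0
Stationarity residual: grad f(x) + sum_i lambda_i a_i = (3, -2)
  -> stationarity FAILS
Primal feasibility (all g_i <= 0): OK
Dual feasibility (all lambda_i >= 0): OK
Complementary slackness (lambda_i * g_i(x) = 0 for all i): OK

Verdict: the first failing condition is stationarity -> stat.

stat


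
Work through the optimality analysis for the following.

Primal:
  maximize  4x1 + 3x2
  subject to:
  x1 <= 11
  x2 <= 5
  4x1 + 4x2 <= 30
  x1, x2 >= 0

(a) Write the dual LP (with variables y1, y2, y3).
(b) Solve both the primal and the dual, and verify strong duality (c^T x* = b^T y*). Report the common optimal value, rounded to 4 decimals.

The standard primal-dual pair for 'max c^T x s.t. A x <= b, x >= 0' is:
  Dual:  min b^T y  s.t.  A^T y >= c,  y >= 0.

So the dual LP is:
  minimize  11y1 + 5y2 + 30y3
  subject to:
    y1 + 4y3 >= 4
    y2 + 4y3 >= 3
    y1, y2, y3 >= 0

Solving the primal: x* = (7.5, 0).
  primal value c^T x* = 30.
Solving the dual: y* = (0, 0, 1).
  dual value b^T y* = 30.
Strong duality: c^T x* = b^T y*. Confirmed.

30


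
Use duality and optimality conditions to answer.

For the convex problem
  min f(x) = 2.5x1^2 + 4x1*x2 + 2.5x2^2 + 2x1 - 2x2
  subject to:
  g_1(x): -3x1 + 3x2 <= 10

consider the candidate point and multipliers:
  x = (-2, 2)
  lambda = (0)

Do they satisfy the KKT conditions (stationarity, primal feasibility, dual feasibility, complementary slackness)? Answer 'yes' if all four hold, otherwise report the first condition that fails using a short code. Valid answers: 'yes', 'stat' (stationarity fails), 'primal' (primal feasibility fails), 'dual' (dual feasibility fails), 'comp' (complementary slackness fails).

Gradient of f: grad f(x) = Q x + c = (0, 0)
Constraint values g_i(x) = a_i^T x - b_i:
  g_1((-2, 2)) = 2
Stationarity residual: grad f(x) + sum_i lambda_i a_i = (0, 0)
  -> stationarity OK
Primal feasibility (all g_i <= 0): FAILS
Dual feasibility (all lambda_i >= 0): OK
Complementary slackness (lambda_i * g_i(x) = 0 for all i): OK

Verdict: the first failing condition is primal_feasibility -> primal.

primal


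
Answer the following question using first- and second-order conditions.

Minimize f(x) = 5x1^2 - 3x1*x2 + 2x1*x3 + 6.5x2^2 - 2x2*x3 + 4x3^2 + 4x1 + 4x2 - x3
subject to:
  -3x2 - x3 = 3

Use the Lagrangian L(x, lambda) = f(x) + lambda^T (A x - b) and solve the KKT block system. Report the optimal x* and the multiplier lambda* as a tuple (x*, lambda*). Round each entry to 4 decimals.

Form the Lagrangian:
  L(x, lambda) = (1/2) x^T Q x + c^T x + lambda^T (A x - b)
Stationarity (grad_x L = 0): Q x + c + A^T lambda = 0.
Primal feasibility: A x = b.

This gives the KKT block system:
  [ Q   A^T ] [ x     ]   [-c ]
  [ A    0  ] [ lambda ] = [ b ]

Solving the linear system:
  x*      = (-0.6423, -0.9359, -0.1924)
  lambda* = (-1.9516)
  f(x*)   = -0.1327

x* = (-0.6423, -0.9359, -0.1924), lambda* = (-1.9516)


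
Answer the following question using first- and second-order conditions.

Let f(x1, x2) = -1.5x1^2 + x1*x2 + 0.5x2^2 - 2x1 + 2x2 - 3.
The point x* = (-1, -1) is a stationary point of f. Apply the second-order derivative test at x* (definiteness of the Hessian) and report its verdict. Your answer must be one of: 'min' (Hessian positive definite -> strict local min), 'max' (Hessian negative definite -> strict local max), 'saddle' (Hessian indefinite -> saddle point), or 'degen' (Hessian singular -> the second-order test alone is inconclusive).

Compute the Hessian H = grad^2 f:
  H = [[-3, 1], [1, 1]]
Verify stationarity: grad f(x*) = H x* + g = (0, 0).
Eigenvalues of H: -3.2361, 1.2361.
Eigenvalues have mixed signs, so H is indefinite -> x* is a saddle point.

saddle


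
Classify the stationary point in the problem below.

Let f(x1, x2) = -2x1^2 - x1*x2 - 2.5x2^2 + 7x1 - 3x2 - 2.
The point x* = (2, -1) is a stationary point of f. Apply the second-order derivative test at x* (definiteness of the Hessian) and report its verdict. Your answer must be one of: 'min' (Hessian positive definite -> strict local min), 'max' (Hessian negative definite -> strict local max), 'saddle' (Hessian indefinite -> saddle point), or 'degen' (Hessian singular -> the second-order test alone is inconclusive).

Compute the Hessian H = grad^2 f:
  H = [[-4, -1], [-1, -5]]
Verify stationarity: grad f(x*) = H x* + g = (0, 0).
Eigenvalues of H: -5.618, -3.382.
Both eigenvalues < 0, so H is negative definite -> x* is a strict local max.

max


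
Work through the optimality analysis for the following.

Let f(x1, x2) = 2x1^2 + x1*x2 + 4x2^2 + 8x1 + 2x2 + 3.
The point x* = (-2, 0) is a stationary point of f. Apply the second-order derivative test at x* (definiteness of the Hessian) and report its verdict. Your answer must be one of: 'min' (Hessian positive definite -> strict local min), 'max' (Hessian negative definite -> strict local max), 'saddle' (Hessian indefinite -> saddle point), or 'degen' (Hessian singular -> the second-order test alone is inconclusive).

Compute the Hessian H = grad^2 f:
  H = [[4, 1], [1, 8]]
Verify stationarity: grad f(x*) = H x* + g = (0, 0).
Eigenvalues of H: 3.7639, 8.2361.
Both eigenvalues > 0, so H is positive definite -> x* is a strict local min.

min


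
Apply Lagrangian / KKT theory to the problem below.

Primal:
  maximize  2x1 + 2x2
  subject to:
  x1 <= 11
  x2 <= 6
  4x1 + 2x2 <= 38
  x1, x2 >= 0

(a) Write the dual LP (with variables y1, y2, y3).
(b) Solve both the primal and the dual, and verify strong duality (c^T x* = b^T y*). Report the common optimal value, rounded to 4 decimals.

The standard primal-dual pair for 'max c^T x s.t. A x <= b, x >= 0' is:
  Dual:  min b^T y  s.t.  A^T y >= c,  y >= 0.

So the dual LP is:
  minimize  11y1 + 6y2 + 38y3
  subject to:
    y1 + 4y3 >= 2
    y2 + 2y3 >= 2
    y1, y2, y3 >= 0

Solving the primal: x* = (6.5, 6).
  primal value c^T x* = 25.
Solving the dual: y* = (0, 1, 0.5).
  dual value b^T y* = 25.
Strong duality: c^T x* = b^T y*. Confirmed.

25


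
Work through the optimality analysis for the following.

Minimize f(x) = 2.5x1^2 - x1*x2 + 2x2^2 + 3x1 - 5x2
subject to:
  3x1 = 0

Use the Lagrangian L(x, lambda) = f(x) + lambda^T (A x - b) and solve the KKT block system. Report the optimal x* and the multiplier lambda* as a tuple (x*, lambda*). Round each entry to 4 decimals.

Form the Lagrangian:
  L(x, lambda) = (1/2) x^T Q x + c^T x + lambda^T (A x - b)
Stationarity (grad_x L = 0): Q x + c + A^T lambda = 0.
Primal feasibility: A x = b.

This gives the KKT block system:
  [ Q   A^T ] [ x     ]   [-c ]
  [ A    0  ] [ lambda ] = [ b ]

Solving the linear system:
  x*      = (0, 1.25)
  lambda* = (-0.5833)
  f(x*)   = -3.125

x* = (0, 1.25), lambda* = (-0.5833)


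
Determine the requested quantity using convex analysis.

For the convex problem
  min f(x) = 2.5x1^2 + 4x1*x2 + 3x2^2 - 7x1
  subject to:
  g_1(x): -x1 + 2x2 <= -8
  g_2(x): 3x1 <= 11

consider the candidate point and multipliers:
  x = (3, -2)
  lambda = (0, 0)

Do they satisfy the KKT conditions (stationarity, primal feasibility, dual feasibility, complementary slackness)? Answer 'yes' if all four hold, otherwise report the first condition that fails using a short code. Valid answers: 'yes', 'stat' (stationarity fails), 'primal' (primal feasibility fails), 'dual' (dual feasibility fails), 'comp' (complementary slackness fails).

Gradient of f: grad f(x) = Q x + c = (0, 0)
Constraint values g_i(x) = a_i^T x - b_i:
  g_1((3, -2)) = 1
  g_2((3, -2)) = -2
Stationarity residual: grad f(x) + sum_i lambda_i a_i = (0, 0)
  -> stationarity OK
Primal feasibility (all g_i <= 0): FAILS
Dual feasibility (all lambda_i >= 0): OK
Complementary slackness (lambda_i * g_i(x) = 0 for all i): OK

Verdict: the first failing condition is primal_feasibility -> primal.

primal


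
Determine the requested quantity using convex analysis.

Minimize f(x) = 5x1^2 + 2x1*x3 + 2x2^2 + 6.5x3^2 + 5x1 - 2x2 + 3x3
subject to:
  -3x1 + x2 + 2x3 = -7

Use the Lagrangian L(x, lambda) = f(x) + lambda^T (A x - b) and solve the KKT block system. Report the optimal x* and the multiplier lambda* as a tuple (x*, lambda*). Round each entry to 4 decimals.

Form the Lagrangian:
  L(x, lambda) = (1/2) x^T Q x + c^T x + lambda^T (A x - b)
Stationarity (grad_x L = 0): Q x + c + A^T lambda = 0.
Primal feasibility: A x = b.

This gives the KKT block system:
  [ Q   A^T ] [ x     ]   [-c ]
  [ A    0  ] [ lambda ] = [ b ]

Solving the linear system:
  x*      = (1.2694, -0.7729, -1.2094)
  lambda* = (5.0918)
  f(x*)   = 19.9535

x* = (1.2694, -0.7729, -1.2094), lambda* = (5.0918)


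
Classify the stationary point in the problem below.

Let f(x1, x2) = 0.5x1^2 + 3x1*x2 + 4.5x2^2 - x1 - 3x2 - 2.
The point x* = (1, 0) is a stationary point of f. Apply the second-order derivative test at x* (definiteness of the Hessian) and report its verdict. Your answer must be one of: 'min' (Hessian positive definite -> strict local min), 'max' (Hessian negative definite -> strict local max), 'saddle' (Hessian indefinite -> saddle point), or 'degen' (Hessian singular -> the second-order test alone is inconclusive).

Compute the Hessian H = grad^2 f:
  H = [[1, 3], [3, 9]]
Verify stationarity: grad f(x*) = H x* + g = (0, 0).
Eigenvalues of H: 0, 10.
H has a zero eigenvalue (singular; positive semidefinite but not definite), so H is neither positive definite, negative definite, nor indefinite. The second-order test alone is inconclusive -> degen.
(Indeed, f is constant along the null direction of H through x*, so x* is not a strict local extremum.)

degen


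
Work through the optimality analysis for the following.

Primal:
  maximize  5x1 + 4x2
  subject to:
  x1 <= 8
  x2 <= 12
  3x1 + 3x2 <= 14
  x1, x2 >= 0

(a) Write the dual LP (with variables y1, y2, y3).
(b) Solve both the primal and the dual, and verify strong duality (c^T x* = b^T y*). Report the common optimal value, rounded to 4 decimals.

The standard primal-dual pair for 'max c^T x s.t. A x <= b, x >= 0' is:
  Dual:  min b^T y  s.t.  A^T y >= c,  y >= 0.

So the dual LP is:
  minimize  8y1 + 12y2 + 14y3
  subject to:
    y1 + 3y3 >= 5
    y2 + 3y3 >= 4
    y1, y2, y3 >= 0

Solving the primal: x* = (4.6667, 0).
  primal value c^T x* = 23.3333.
Solving the dual: y* = (0, 0, 1.6667).
  dual value b^T y* = 23.3333.
Strong duality: c^T x* = b^T y*. Confirmed.

23.3333


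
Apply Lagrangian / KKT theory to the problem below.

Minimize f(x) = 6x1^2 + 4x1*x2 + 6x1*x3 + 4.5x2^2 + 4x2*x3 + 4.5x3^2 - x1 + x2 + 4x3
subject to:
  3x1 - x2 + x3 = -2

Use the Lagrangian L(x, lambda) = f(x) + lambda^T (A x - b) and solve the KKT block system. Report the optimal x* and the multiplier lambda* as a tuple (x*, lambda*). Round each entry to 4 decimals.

Form the Lagrangian:
  L(x, lambda) = (1/2) x^T Q x + c^T x + lambda^T (A x - b)
Stationarity (grad_x L = 0): Q x + c + A^T lambda = 0.
Primal feasibility: A x = b.

This gives the KKT block system:
  [ Q   A^T ] [ x     ]   [-c ]
  [ A    0  ] [ lambda ] = [ b ]

Solving the linear system:
  x*      = (-0.2262, 0.5554, -0.766)
  lambda* = (2.0296)
  f(x*)   = 0.8885

x* = (-0.2262, 0.5554, -0.766), lambda* = (2.0296)


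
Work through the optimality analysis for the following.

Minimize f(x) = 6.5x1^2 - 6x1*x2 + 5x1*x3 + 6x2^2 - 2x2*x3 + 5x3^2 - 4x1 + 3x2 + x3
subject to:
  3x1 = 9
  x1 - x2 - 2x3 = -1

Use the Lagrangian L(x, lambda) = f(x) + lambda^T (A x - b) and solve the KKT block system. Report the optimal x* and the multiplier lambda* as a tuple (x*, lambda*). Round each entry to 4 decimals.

Form the Lagrangian:
  L(x, lambda) = (1/2) x^T Q x + c^T x + lambda^T (A x - b)
Stationarity (grad_x L = 0): Q x + c + A^T lambda = 0.
Primal feasibility: A x = b.

This gives the KKT block system:
  [ Q   A^T ] [ x     ]   [-c ]
  [ A    0  ] [ lambda ] = [ b ]

Solving the linear system:
  x*      = (3, 2.2424, 0.8788)
  lambda* = (-12.0303, 10.1515)
  f(x*)   = 57.0152

x* = (3, 2.2424, 0.8788), lambda* = (-12.0303, 10.1515)


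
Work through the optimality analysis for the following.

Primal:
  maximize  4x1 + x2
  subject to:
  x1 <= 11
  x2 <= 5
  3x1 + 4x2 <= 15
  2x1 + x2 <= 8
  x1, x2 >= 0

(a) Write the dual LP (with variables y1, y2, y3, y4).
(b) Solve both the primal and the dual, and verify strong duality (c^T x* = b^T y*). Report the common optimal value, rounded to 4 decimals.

The standard primal-dual pair for 'max c^T x s.t. A x <= b, x >= 0' is:
  Dual:  min b^T y  s.t.  A^T y >= c,  y >= 0.

So the dual LP is:
  minimize  11y1 + 5y2 + 15y3 + 8y4
  subject to:
    y1 + 3y3 + 2y4 >= 4
    y2 + 4y3 + y4 >= 1
    y1, y2, y3, y4 >= 0

Solving the primal: x* = (4, 0).
  primal value c^T x* = 16.
Solving the dual: y* = (0, 0, 0, 2).
  dual value b^T y* = 16.
Strong duality: c^T x* = b^T y*. Confirmed.

16


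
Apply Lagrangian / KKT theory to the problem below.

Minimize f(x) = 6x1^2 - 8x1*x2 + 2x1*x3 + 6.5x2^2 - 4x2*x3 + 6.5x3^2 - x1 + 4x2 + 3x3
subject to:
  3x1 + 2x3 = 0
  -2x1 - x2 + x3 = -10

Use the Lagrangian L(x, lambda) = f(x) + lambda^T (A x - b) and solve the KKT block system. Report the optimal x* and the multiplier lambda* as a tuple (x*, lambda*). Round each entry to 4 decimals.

Form the Lagrangian:
  L(x, lambda) = (1/2) x^T Q x + c^T x + lambda^T (A x - b)
Stationarity (grad_x L = 0): Q x + c + A^T lambda = 0.
Primal feasibility: A x = b.

This gives the KKT block system:
  [ Q   A^T ] [ x     ]   [-c ]
  [ A    0  ] [ lambda ] = [ b ]

Solving the linear system:
  x*      = (2.3717, 1.699, -3.5576)
  lambda* = (11.9784, 21.3441)
  f(x*)   = 103.5965

x* = (2.3717, 1.699, -3.5576), lambda* = (11.9784, 21.3441)


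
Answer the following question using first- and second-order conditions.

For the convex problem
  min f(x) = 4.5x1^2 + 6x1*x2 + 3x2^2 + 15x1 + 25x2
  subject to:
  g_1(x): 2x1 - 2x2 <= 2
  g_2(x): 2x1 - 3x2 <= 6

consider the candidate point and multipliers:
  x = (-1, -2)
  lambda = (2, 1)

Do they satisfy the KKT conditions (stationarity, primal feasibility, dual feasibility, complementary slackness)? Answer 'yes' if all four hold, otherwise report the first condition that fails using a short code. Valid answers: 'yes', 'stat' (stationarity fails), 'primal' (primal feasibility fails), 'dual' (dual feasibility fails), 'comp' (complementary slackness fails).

Gradient of f: grad f(x) = Q x + c = (-6, 7)
Constraint values g_i(x) = a_i^T x - b_i:
  g_1((-1, -2)) = 0
  g_2((-1, -2)) = -2
Stationarity residual: grad f(x) + sum_i lambda_i a_i = (0, 0)
  -> stationarity OK
Primal feasibility (all g_i <= 0): OK
Dual feasibility (all lambda_i >= 0): OK
Complementary slackness (lambda_i * g_i(x) = 0 for all i): FAILS

Verdict: the first failing condition is complementary_slackness -> comp.

comp


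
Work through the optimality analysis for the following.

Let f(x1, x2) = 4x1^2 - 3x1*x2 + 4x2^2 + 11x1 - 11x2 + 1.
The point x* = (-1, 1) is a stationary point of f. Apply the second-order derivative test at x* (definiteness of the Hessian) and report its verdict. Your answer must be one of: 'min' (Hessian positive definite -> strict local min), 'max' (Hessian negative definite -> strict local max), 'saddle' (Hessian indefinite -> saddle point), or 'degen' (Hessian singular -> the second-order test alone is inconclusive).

Compute the Hessian H = grad^2 f:
  H = [[8, -3], [-3, 8]]
Verify stationarity: grad f(x*) = H x* + g = (0, 0).
Eigenvalues of H: 5, 11.
Both eigenvalues > 0, so H is positive definite -> x* is a strict local min.

min


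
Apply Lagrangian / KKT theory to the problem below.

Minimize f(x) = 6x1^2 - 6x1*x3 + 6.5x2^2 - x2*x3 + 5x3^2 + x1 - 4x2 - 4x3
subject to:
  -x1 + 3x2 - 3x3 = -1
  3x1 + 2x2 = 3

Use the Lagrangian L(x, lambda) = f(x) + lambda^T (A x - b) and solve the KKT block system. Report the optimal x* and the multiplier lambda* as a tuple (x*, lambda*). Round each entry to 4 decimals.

Form the Lagrangian:
  L(x, lambda) = (1/2) x^T Q x + c^T x + lambda^T (A x - b)
Stationarity (grad_x L = 0): Q x + c + A^T lambda = 0.
Primal feasibility: A x = b.

This gives the KKT block system:
  [ Q   A^T ] [ x     ]   [-c ]
  [ A    0  ] [ lambda ] = [ b ]

Solving the linear system:
  x*      = (0.5914, 0.613, 0.7492)
  lambda* = (-0.2232, -1.2749)
  f(x*)   = -0.6279

x* = (0.5914, 0.613, 0.7492), lambda* = (-0.2232, -1.2749)


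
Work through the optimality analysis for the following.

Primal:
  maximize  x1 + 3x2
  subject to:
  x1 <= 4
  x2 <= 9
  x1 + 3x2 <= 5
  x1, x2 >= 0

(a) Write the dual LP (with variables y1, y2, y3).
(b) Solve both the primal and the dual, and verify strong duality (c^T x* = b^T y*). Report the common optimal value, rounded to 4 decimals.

The standard primal-dual pair for 'max c^T x s.t. A x <= b, x >= 0' is:
  Dual:  min b^T y  s.t.  A^T y >= c,  y >= 0.

So the dual LP is:
  minimize  4y1 + 9y2 + 5y3
  subject to:
    y1 + y3 >= 1
    y2 + 3y3 >= 3
    y1, y2, y3 >= 0

Solving the primal: x* = (0, 1.6667).
  primal value c^T x* = 5.
Solving the dual: y* = (0, 0, 1).
  dual value b^T y* = 5.
Strong duality: c^T x* = b^T y*. Confirmed.

5


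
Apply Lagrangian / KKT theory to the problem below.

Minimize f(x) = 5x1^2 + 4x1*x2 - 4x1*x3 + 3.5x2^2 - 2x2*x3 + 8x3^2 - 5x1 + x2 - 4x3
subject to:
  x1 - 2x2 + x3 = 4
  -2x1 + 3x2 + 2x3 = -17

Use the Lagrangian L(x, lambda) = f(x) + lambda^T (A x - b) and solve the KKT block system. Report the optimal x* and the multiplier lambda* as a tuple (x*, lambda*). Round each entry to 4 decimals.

Form the Lagrangian:
  L(x, lambda) = (1/2) x^T Q x + c^T x + lambda^T (A x - b)
Stationarity (grad_x L = 0): Q x + c + A^T lambda = 0.
Primal feasibility: A x = b.

This gives the KKT block system:
  [ Q   A^T ] [ x     ]   [-c ]
  [ A    0  ] [ lambda ] = [ b ]

Solving the linear system:
  x*      = (1.5, -2.7143, -2.9286)
  lambda* = (20.2857, 15.5714)
  f(x*)   = 92.5357

x* = (1.5, -2.7143, -2.9286), lambda* = (20.2857, 15.5714)


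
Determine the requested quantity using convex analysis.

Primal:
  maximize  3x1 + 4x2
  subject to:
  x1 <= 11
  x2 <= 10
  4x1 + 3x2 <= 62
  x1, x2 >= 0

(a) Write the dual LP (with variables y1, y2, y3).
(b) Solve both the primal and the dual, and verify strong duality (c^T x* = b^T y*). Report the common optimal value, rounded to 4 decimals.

The standard primal-dual pair for 'max c^T x s.t. A x <= b, x >= 0' is:
  Dual:  min b^T y  s.t.  A^T y >= c,  y >= 0.

So the dual LP is:
  minimize  11y1 + 10y2 + 62y3
  subject to:
    y1 + 4y3 >= 3
    y2 + 3y3 >= 4
    y1, y2, y3 >= 0

Solving the primal: x* = (8, 10).
  primal value c^T x* = 64.
Solving the dual: y* = (0, 1.75, 0.75).
  dual value b^T y* = 64.
Strong duality: c^T x* = b^T y*. Confirmed.

64


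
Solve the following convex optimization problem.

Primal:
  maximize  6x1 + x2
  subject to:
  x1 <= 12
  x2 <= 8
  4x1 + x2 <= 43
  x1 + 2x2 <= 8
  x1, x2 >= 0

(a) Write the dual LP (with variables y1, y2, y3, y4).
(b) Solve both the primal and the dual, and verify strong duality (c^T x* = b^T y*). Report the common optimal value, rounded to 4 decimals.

The standard primal-dual pair for 'max c^T x s.t. A x <= b, x >= 0' is:
  Dual:  min b^T y  s.t.  A^T y >= c,  y >= 0.

So the dual LP is:
  minimize  12y1 + 8y2 + 43y3 + 8y4
  subject to:
    y1 + 4y3 + y4 >= 6
    y2 + y3 + 2y4 >= 1
    y1, y2, y3, y4 >= 0

Solving the primal: x* = (8, 0).
  primal value c^T x* = 48.
Solving the dual: y* = (0, 0, 0, 6).
  dual value b^T y* = 48.
Strong duality: c^T x* = b^T y*. Confirmed.

48


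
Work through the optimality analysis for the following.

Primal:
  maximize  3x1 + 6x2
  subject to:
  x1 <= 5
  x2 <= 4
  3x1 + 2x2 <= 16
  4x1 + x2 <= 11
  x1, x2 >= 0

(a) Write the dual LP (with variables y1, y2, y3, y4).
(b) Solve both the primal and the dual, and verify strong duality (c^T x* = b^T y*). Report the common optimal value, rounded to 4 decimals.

The standard primal-dual pair for 'max c^T x s.t. A x <= b, x >= 0' is:
  Dual:  min b^T y  s.t.  A^T y >= c,  y >= 0.

So the dual LP is:
  minimize  5y1 + 4y2 + 16y3 + 11y4
  subject to:
    y1 + 3y3 + 4y4 >= 3
    y2 + 2y3 + y4 >= 6
    y1, y2, y3, y4 >= 0

Solving the primal: x* = (1.75, 4).
  primal value c^T x* = 29.25.
Solving the dual: y* = (0, 5.25, 0, 0.75).
  dual value b^T y* = 29.25.
Strong duality: c^T x* = b^T y*. Confirmed.

29.25


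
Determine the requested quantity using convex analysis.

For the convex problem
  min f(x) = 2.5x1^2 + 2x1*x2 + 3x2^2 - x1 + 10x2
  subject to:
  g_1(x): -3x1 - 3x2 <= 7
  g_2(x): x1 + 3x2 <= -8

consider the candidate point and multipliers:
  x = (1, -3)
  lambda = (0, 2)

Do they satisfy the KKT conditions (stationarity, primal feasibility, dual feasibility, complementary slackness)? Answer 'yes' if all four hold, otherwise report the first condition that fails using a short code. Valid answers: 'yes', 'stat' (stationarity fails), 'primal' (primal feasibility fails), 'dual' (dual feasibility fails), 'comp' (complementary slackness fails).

Gradient of f: grad f(x) = Q x + c = (-2, -6)
Constraint values g_i(x) = a_i^T x - b_i:
  g_1((1, -3)) = -1
  g_2((1, -3)) = 0
Stationarity residual: grad f(x) + sum_i lambda_i a_i = (0, 0)
  -> stationarity OK
Primal feasibility (all g_i <= 0): OK
Dual feasibility (all lambda_i >= 0): OK
Complementary slackness (lambda_i * g_i(x) = 0 for all i): OK

Verdict: yes, KKT holds.

yes


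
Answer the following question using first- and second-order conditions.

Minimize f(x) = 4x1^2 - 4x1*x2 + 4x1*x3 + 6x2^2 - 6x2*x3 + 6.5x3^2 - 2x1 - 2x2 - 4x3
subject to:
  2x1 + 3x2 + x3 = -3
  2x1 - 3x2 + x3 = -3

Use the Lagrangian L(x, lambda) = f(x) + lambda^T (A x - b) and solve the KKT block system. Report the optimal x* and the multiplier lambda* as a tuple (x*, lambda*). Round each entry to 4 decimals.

Form the Lagrangian:
  L(x, lambda) = (1/2) x^T Q x + c^T x + lambda^T (A x - b)
Stationarity (grad_x L = 0): Q x + c + A^T lambda = 0.
Primal feasibility: A x = b.

This gives the KKT block system:
  [ Q   A^T ] [ x     ]   [-c ]
  [ A    0  ] [ lambda ] = [ b ]

Solving the linear system:
  x*      = (-1.6364, 0, 0.2727)
  lambda* = (3.0152, 3.9848)
  f(x*)   = 11.5909

x* = (-1.6364, 0, 0.2727), lambda* = (3.0152, 3.9848)


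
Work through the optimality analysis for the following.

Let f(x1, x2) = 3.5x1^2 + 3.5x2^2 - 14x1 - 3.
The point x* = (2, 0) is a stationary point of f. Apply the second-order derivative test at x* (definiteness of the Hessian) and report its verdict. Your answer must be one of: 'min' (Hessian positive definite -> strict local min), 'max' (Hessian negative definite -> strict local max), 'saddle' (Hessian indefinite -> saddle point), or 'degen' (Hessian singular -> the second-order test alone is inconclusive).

Compute the Hessian H = grad^2 f:
  H = [[7, 0], [0, 7]]
Verify stationarity: grad f(x*) = H x* + g = (0, 0).
Eigenvalues of H: 7, 7.
Both eigenvalues > 0, so H is positive definite -> x* is a strict local min.

min


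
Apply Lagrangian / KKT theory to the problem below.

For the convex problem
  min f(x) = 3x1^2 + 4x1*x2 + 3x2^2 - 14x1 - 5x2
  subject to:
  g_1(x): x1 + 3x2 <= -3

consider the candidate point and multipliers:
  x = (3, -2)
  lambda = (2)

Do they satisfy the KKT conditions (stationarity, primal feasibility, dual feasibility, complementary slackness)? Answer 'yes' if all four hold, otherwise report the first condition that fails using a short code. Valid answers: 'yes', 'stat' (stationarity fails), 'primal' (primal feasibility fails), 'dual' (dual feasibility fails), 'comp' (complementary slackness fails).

Gradient of f: grad f(x) = Q x + c = (-4, -5)
Constraint values g_i(x) = a_i^T x - b_i:
  g_1((3, -2)) = 0
Stationarity residual: grad f(x) + sum_i lambda_i a_i = (-2, 1)
  -> stationarity FAILS
Primal feasibility (all g_i <= 0): OK
Dual feasibility (all lambda_i >= 0): OK
Complementary slackness (lambda_i * g_i(x) = 0 for all i): OK

Verdict: the first failing condition is stationarity -> stat.

stat


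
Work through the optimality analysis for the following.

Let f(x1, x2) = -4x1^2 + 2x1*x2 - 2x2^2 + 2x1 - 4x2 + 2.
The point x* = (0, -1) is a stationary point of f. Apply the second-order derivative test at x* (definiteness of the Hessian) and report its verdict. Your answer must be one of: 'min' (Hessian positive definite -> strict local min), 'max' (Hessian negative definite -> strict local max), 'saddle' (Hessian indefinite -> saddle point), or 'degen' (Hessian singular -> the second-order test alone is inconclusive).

Compute the Hessian H = grad^2 f:
  H = [[-8, 2], [2, -4]]
Verify stationarity: grad f(x*) = H x* + g = (0, 0).
Eigenvalues of H: -8.8284, -3.1716.
Both eigenvalues < 0, so H is negative definite -> x* is a strict local max.

max


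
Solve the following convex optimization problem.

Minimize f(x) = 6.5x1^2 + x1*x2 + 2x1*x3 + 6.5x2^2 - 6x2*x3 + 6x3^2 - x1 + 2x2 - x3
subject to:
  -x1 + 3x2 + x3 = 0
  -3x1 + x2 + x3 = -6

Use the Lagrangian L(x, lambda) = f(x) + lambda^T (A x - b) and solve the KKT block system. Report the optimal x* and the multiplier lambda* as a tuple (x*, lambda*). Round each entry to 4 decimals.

Form the Lagrangian:
  L(x, lambda) = (1/2) x^T Q x + c^T x + lambda^T (A x - b)
Stationarity (grad_x L = 0): Q x + c + A^T lambda = 0.
Primal feasibility: A x = b.

This gives the KKT block system:
  [ Q   A^T ] [ x     ]   [-c ]
  [ A    0  ] [ lambda ] = [ b ]

Solving the linear system:
  x*      = (2.2107, 0.7893, -0.1571)
  lambda* = (-9.3071, 12.5071)
  f(x*)   = 37.2839

x* = (2.2107, 0.7893, -0.1571), lambda* = (-9.3071, 12.5071)


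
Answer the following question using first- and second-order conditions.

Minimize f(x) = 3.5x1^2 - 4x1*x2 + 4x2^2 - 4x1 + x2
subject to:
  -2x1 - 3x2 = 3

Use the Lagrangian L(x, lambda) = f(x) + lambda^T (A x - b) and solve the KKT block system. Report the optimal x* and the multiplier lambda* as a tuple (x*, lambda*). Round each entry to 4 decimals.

Form the Lagrangian:
  L(x, lambda) = (1/2) x^T Q x + c^T x + lambda^T (A x - b)
Stationarity (grad_x L = 0): Q x + c + A^T lambda = 0.
Primal feasibility: A x = b.

This gives the KKT block system:
  [ Q   A^T ] [ x     ]   [-c ]
  [ A    0  ] [ lambda ] = [ b ]

Solving the linear system:
  x*      = (-0.2937, -0.8042)
  lambda* = (-1.4196)
  f(x*)   = 2.3147

x* = (-0.2937, -0.8042), lambda* = (-1.4196)


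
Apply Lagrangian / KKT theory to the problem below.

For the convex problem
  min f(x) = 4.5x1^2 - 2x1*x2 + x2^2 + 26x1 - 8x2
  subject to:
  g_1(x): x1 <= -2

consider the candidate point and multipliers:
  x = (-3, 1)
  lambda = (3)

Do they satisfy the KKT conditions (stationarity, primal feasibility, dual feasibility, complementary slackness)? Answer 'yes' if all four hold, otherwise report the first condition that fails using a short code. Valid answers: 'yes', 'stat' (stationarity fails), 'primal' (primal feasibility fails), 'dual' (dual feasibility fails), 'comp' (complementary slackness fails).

Gradient of f: grad f(x) = Q x + c = (-3, 0)
Constraint values g_i(x) = a_i^T x - b_i:
  g_1((-3, 1)) = -1
Stationarity residual: grad f(x) + sum_i lambda_i a_i = (0, 0)
  -> stationarity OK
Primal feasibility (all g_i <= 0): OK
Dual feasibility (all lambda_i >= 0): OK
Complementary slackness (lambda_i * g_i(x) = 0 for all i): FAILS

Verdict: the first failing condition is complementary_slackness -> comp.

comp


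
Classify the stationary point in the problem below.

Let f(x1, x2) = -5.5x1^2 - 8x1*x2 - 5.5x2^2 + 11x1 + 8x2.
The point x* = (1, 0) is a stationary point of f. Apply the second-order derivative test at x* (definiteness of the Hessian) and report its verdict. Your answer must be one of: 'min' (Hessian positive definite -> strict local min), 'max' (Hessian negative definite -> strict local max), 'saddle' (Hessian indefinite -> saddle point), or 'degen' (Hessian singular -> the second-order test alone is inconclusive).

Compute the Hessian H = grad^2 f:
  H = [[-11, -8], [-8, -11]]
Verify stationarity: grad f(x*) = H x* + g = (0, 0).
Eigenvalues of H: -19, -3.
Both eigenvalues < 0, so H is negative definite -> x* is a strict local max.

max


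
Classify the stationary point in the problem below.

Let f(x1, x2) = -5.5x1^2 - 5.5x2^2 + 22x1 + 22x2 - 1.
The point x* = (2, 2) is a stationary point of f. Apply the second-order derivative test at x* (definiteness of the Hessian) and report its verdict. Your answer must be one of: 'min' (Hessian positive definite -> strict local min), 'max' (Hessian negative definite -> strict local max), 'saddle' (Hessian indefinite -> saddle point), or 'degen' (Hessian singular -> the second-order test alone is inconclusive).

Compute the Hessian H = grad^2 f:
  H = [[-11, 0], [0, -11]]
Verify stationarity: grad f(x*) = H x* + g = (0, 0).
Eigenvalues of H: -11, -11.
Both eigenvalues < 0, so H is negative definite -> x* is a strict local max.

max


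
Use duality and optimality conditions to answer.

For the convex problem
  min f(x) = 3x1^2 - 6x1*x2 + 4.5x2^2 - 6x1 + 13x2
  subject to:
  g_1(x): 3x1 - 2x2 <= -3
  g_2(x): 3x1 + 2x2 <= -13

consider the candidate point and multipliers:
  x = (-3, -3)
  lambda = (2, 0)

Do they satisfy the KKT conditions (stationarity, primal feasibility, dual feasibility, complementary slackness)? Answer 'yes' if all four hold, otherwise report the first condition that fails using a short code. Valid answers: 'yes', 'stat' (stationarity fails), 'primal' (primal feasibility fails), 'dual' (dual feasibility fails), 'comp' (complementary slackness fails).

Gradient of f: grad f(x) = Q x + c = (-6, 4)
Constraint values g_i(x) = a_i^T x - b_i:
  g_1((-3, -3)) = 0
  g_2((-3, -3)) = -2
Stationarity residual: grad f(x) + sum_i lambda_i a_i = (0, 0)
  -> stationarity OK
Primal feasibility (all g_i <= 0): OK
Dual feasibility (all lambda_i >= 0): OK
Complementary slackness (lambda_i * g_i(x) = 0 for all i): OK

Verdict: yes, KKT holds.

yes


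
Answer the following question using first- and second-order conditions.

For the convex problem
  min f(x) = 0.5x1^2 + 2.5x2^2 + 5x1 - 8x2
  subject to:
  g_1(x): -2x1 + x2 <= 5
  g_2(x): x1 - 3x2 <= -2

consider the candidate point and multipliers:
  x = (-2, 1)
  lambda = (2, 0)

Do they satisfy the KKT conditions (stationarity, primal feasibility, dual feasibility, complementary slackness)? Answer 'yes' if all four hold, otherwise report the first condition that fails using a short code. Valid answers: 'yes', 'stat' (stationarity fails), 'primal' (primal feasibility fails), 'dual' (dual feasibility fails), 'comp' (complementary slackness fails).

Gradient of f: grad f(x) = Q x + c = (3, -3)
Constraint values g_i(x) = a_i^T x - b_i:
  g_1((-2, 1)) = 0
  g_2((-2, 1)) = -3
Stationarity residual: grad f(x) + sum_i lambda_i a_i = (-1, -1)
  -> stationarity FAILS
Primal feasibility (all g_i <= 0): OK
Dual feasibility (all lambda_i >= 0): OK
Complementary slackness (lambda_i * g_i(x) = 0 for all i): OK

Verdict: the first failing condition is stationarity -> stat.

stat


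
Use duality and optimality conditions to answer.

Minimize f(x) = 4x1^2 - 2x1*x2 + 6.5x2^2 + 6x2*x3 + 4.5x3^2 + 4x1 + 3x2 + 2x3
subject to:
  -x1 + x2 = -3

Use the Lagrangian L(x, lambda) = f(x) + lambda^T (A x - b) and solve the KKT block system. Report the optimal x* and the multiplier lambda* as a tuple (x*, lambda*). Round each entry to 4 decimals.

Form the Lagrangian:
  L(x, lambda) = (1/2) x^T Q x + c^T x + lambda^T (A x - b)
Stationarity (grad_x L = 0): Q x + c + A^T lambda = 0.
Primal feasibility: A x = b.

This gives the KKT block system:
  [ Q   A^T ] [ x     ]   [-c ]
  [ A    0  ] [ lambda ] = [ b ]

Solving the linear system:
  x*      = (1.1795, -1.8205, 0.9915)
  lambda* = (17.0769)
  f(x*)   = 26.235

x* = (1.1795, -1.8205, 0.9915), lambda* = (17.0769)


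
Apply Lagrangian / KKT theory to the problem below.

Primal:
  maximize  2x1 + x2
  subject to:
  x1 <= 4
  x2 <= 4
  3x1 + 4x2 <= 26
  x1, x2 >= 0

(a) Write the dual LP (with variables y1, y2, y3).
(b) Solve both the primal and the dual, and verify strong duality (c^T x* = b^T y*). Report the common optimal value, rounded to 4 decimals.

The standard primal-dual pair for 'max c^T x s.t. A x <= b, x >= 0' is:
  Dual:  min b^T y  s.t.  A^T y >= c,  y >= 0.

So the dual LP is:
  minimize  4y1 + 4y2 + 26y3
  subject to:
    y1 + 3y3 >= 2
    y2 + 4y3 >= 1
    y1, y2, y3 >= 0

Solving the primal: x* = (4, 3.5).
  primal value c^T x* = 11.5.
Solving the dual: y* = (1.25, 0, 0.25).
  dual value b^T y* = 11.5.
Strong duality: c^T x* = b^T y*. Confirmed.

11.5


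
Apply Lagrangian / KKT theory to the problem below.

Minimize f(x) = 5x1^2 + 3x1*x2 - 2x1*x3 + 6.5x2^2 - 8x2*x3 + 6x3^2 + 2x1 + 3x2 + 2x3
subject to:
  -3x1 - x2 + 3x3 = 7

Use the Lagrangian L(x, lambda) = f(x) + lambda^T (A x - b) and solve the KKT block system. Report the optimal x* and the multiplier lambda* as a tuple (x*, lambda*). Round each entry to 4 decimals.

Form the Lagrangian:
  L(x, lambda) = (1/2) x^T Q x + c^T x + lambda^T (A x - b)
Stationarity (grad_x L = 0): Q x + c + A^T lambda = 0.
Primal feasibility: A x = b.

This gives the KKT block system:
  [ Q   A^T ] [ x     ]   [-c ]
  [ A    0  ] [ lambda ] = [ b ]

Solving the linear system:
  x*      = (-1.4857, 0.3545, 0.9658)
  lambda* = (-4.575)
  f(x*)   = 16.0244

x* = (-1.4857, 0.3545, 0.9658), lambda* = (-4.575)


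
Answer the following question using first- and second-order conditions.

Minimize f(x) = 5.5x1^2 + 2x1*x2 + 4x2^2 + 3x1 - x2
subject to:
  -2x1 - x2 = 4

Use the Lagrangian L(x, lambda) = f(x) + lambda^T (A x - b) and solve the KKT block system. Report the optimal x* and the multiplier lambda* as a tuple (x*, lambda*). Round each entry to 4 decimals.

Form the Lagrangian:
  L(x, lambda) = (1/2) x^T Q x + c^T x + lambda^T (A x - b)
Stationarity (grad_x L = 0): Q x + c + A^T lambda = 0.
Primal feasibility: A x = b.

This gives the KKT block system:
  [ Q   A^T ] [ x     ]   [-c ]
  [ A    0  ] [ lambda ] = [ b ]

Solving the linear system:
  x*      = (-1.7429, -0.5143)
  lambda* = (-8.6)
  f(x*)   = 14.8429

x* = (-1.7429, -0.5143), lambda* = (-8.6)


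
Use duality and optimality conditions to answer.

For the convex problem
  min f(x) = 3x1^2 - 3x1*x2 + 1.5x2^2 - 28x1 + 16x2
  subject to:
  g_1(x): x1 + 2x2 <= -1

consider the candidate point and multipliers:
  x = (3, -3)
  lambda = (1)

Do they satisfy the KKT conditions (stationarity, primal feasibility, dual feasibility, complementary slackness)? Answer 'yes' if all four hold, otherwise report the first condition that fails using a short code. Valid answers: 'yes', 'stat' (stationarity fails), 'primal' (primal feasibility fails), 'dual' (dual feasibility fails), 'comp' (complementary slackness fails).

Gradient of f: grad f(x) = Q x + c = (-1, -2)
Constraint values g_i(x) = a_i^T x - b_i:
  g_1((3, -3)) = -2
Stationarity residual: grad f(x) + sum_i lambda_i a_i = (0, 0)
  -> stationarity OK
Primal feasibility (all g_i <= 0): OK
Dual feasibility (all lambda_i >= 0): OK
Complementary slackness (lambda_i * g_i(x) = 0 for all i): FAILS

Verdict: the first failing condition is complementary_slackness -> comp.

comp
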